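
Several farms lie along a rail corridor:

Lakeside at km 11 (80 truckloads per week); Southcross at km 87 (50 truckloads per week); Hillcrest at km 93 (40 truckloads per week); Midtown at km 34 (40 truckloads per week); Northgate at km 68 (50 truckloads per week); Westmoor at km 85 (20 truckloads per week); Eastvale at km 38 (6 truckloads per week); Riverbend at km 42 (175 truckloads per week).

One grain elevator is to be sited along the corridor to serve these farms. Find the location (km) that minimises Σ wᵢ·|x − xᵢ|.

For a sum of weighted absolute distances on a line, the optimum is the weighted median (not the mean). Total weight W = 461; half-weight = 230.5.
Sort by position and accumulate weight:
  km 11 (Lakeside, w=80) → cum 80
  km 34 (Midtown, w=40) → cum 120
  km 38 (Eastvale, w=6) → cum 126
  km 42 (Riverbend, w=175) → cum 301  ≥ 230.5 → median here
  km 68 (Northgate, w=50) → cum 351
  km 85 (Westmoor, w=20) → cum 371
  km 87 (Southcross, w=50) → cum 421
  km 93 (Hillcrest, w=40) → cum 461
Optimal location: km 42.

x = 42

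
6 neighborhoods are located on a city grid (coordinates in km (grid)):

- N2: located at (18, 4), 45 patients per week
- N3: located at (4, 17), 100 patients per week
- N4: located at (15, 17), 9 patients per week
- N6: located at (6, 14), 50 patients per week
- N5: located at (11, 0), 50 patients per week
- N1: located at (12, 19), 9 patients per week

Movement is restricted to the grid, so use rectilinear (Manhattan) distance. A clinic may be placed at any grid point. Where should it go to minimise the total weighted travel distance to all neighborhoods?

(6, 14)

Manhattan distance separates: Σwᵢ(|x−xᵢ|+|y−yᵢ|) = Σwᵢ|x−xᵢ| + Σwᵢ|y−yᵢ|, so x and y are optimised independently as 1-D weighted medians.
Total weight W = 263; half = 131.5.
x-coordinate, sorted with cumulative weight:
  x=4 (N3, w=100) cum 100
  x=6 (N6, w=50) cum 150  ← median
  x=11 (N5, w=50) cum 200
  x=12 (N1, w=9) cum 209
  x=15 (N4, w=9) cum 218
  x=18 (N2, w=45) cum 263
⇒ x* = 6
y-coordinate, sorted with cumulative weight:
  y=0 (N5, w=50) cum 50
  y=4 (N2, w=45) cum 95
  y=14 (N6, w=50) cum 145  ← median
  y=17 (N3, w=100) cum 245
  y=17 (N4, w=9) cum 254
  y=19 (N1, w=9) cum 263
⇒ y* = 14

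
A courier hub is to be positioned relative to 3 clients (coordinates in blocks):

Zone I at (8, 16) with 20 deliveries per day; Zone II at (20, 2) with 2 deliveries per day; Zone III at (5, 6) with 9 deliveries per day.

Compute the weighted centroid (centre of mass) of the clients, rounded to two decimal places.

The minimiser of Σwᵢ‖p−pᵢ‖² is the weighted centroid p* = (Σwᵢpᵢ)/(Σwᵢ).
Σwᵢ = 31.
Σwᵢxᵢ = 20·8 + 2·20 + 9·5 = 245.
Σwᵢyᵢ = 20·16 + 2·2 + 9·6 = 378.
x* = 245/31 = 7.90, y* = 378/31 = 12.19.

(7.90, 12.19)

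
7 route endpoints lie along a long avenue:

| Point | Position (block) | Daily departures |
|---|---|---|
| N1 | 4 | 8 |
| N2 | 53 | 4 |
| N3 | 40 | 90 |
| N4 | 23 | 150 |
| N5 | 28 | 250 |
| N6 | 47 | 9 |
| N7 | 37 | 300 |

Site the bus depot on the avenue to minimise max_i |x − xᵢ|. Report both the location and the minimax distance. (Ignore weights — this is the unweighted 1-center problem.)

The 1-center on a line is the midpoint of the two extreme points: leftmost at 4, rightmost at 53.
Optimal location = (4 + 53)/2 = 28.5; maximum distance = (53 − 4)/2 = 24.5.

location 28.5, max distance 24.5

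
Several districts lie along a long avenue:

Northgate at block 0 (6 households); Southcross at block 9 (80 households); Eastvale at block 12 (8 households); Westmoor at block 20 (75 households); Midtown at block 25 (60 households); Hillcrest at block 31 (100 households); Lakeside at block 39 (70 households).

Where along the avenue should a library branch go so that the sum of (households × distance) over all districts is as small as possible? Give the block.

x = 25

For a sum of weighted absolute distances on a line, the optimum is the weighted median (not the mean). Total weight W = 399; half-weight = 199.5.
Sort by position and accumulate weight:
  block 0 (Northgate, w=6) → cum 6
  block 9 (Southcross, w=80) → cum 86
  block 12 (Eastvale, w=8) → cum 94
  block 20 (Westmoor, w=75) → cum 169
  block 25 (Midtown, w=60) → cum 229  ≥ 199.5 → median here
  block 31 (Hillcrest, w=100) → cum 329
  block 39 (Lakeside, w=70) → cum 399
Optimal location: block 25.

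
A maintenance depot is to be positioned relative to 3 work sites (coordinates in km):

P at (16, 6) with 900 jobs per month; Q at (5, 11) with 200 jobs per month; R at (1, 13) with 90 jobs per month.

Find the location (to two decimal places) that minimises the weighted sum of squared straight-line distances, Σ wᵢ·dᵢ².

(13.02, 7.37)

The minimiser of Σwᵢ‖p−pᵢ‖² is the weighted centroid p* = (Σwᵢpᵢ)/(Σwᵢ).
Σwᵢ = 1190.
Σwᵢxᵢ = 900·16 + 200·5 + 90·1 = 15490.
Σwᵢyᵢ = 900·6 + 200·11 + 90·13 = 8770.
x* = 15490/1190 = 13.02, y* = 8770/1190 = 7.37.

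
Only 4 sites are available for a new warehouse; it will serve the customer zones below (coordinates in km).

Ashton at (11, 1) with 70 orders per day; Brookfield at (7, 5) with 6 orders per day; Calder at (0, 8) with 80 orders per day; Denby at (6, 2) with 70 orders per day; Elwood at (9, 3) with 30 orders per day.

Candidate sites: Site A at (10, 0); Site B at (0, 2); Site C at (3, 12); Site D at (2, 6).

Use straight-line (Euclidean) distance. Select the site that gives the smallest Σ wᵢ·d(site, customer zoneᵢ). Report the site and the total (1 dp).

Site A, total 1566.4 km

Total weighted distance at each candidate:
  Site A (10, 0): total = 1566.4
  Site B (0, 2): total = 1990.5
  Site C (3, 12): total = 2455.8
  Site D (2, 6): total = 1602.0
Minimum is at Site A with total 1566.4 km.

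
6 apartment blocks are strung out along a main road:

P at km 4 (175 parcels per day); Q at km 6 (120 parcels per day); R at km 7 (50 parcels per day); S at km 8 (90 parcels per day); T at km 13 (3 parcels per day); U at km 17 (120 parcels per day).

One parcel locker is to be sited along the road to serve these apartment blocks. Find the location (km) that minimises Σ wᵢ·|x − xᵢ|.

For a sum of weighted absolute distances on a line, the optimum is the weighted median (not the mean). Total weight W = 558; half-weight = 279.
Sort by position and accumulate weight:
  km 4 (P, w=175) → cum 175
  km 6 (Q, w=120) → cum 295  ≥ 279 → median here
  km 7 (R, w=50) → cum 345
  km 8 (S, w=90) → cum 435
  km 13 (T, w=3) → cum 438
  km 17 (U, w=120) → cum 558
Optimal location: km 6.

x = 6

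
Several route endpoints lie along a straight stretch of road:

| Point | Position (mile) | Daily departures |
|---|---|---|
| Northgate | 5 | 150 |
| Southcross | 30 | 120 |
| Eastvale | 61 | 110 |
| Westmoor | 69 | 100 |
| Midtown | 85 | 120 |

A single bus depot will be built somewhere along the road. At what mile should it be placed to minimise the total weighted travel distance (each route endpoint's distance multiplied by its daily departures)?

For a sum of weighted absolute distances on a line, the optimum is the weighted median (not the mean). Total weight W = 600; half-weight = 300.
Sort by position and accumulate weight:
  mile 5 (Northgate, w=150) → cum 150
  mile 30 (Southcross, w=120) → cum 270
  mile 61 (Eastvale, w=110) → cum 380  ≥ 300 → median here
  mile 69 (Westmoor, w=100) → cum 480
  mile 85 (Midtown, w=120) → cum 600
Optimal location: mile 61.

x = 61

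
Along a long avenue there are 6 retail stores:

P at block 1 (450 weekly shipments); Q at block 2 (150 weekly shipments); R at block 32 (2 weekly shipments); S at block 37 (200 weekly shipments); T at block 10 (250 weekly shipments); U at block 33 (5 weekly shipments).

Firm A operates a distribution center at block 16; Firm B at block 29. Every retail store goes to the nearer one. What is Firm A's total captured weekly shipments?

850

The indifferent point is the midpoint (16+29)/2 = 22.5; retail stores left of it (closer to Firm A at 16) go to Firm A, those right go to Firm B.
  P at 1 (w=450) → Firm A
  Q at 2 (w=150) → Firm A
  T at 10 (w=250) → Firm A
  R at 32 (w=2) → Firm B
  U at 33 (w=5) → Firm B
  S at 37 (w=200) → Firm B
Firm A captures 850; Firm B captures 207.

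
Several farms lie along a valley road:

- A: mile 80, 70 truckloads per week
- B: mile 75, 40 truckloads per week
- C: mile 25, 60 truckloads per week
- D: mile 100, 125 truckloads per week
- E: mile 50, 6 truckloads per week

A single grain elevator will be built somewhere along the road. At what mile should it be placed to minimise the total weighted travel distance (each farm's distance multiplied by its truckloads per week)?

For a sum of weighted absolute distances on a line, the optimum is the weighted median (not the mean). Total weight W = 301; half-weight = 150.5.
Sort by position and accumulate weight:
  mile 25 (C, w=60) → cum 60
  mile 50 (E, w=6) → cum 66
  mile 75 (B, w=40) → cum 106
  mile 80 (A, w=70) → cum 176  ≥ 150.5 → median here
  mile 100 (D, w=125) → cum 301
Optimal location: mile 80.

x = 80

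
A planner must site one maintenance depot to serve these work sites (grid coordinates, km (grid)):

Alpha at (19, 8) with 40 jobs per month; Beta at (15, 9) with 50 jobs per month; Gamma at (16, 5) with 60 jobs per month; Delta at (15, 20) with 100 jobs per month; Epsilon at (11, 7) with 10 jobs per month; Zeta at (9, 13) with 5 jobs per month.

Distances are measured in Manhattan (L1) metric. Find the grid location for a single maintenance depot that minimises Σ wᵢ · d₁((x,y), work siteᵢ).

(15, 9)

Manhattan distance separates: Σwᵢ(|x−xᵢ|+|y−yᵢ|) = Σwᵢ|x−xᵢ| + Σwᵢ|y−yᵢ|, so x and y are optimised independently as 1-D weighted medians.
Total weight W = 265; half = 132.5.
x-coordinate, sorted with cumulative weight:
  x=9 (Zeta, w=5) cum 5
  x=11 (Epsilon, w=10) cum 15
  x=15 (Beta, w=50) cum 65
  x=15 (Delta, w=100) cum 165  ← median
  x=16 (Gamma, w=60) cum 225
  x=19 (Alpha, w=40) cum 265
⇒ x* = 15
y-coordinate, sorted with cumulative weight:
  y=5 (Gamma, w=60) cum 60
  y=7 (Epsilon, w=10) cum 70
  y=8 (Alpha, w=40) cum 110
  y=9 (Beta, w=50) cum 160  ← median
  y=13 (Zeta, w=5) cum 165
  y=20 (Delta, w=100) cum 265
⇒ y* = 9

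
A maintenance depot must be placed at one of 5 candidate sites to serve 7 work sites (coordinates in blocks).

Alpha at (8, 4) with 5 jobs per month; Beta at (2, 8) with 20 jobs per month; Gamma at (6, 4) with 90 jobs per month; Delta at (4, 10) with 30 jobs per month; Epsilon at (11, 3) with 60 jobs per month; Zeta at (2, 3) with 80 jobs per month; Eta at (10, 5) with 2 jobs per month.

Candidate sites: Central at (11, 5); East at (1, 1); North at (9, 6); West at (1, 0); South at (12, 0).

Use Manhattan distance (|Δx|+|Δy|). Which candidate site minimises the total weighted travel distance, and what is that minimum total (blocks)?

Total weighted distance at each candidate:
  Central (11, 5): total = 2162
  East (1, 1): total = 2276
  North (9, 6): total = 2019
  West (1, 0): total = 2563
  South (12, 0): total = 3134
Minimum is at North with total 2019 blocks.

North, total 2019 blocks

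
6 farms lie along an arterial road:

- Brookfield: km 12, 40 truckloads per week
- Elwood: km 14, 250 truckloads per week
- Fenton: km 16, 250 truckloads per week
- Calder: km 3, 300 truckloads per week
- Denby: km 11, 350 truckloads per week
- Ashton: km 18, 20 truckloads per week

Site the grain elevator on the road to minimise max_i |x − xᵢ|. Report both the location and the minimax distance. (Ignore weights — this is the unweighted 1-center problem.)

location 10.5, max distance 7.5

The 1-center on a line is the midpoint of the two extreme points: leftmost at 3, rightmost at 18.
Optimal location = (3 + 18)/2 = 10.5; maximum distance = (18 − 3)/2 = 7.5.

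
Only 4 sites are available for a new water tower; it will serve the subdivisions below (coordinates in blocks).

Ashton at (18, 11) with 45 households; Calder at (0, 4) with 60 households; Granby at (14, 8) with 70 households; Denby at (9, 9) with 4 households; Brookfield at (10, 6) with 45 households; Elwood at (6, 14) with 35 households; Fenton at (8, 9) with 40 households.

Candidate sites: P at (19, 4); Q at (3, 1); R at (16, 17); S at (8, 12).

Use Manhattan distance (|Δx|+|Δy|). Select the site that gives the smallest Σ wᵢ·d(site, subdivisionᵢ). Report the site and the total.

Total weighted distance at each candidate:
  P (19, 4): total = 4130
  Q (3, 1): total = 4421
  R (16, 17): total = 4790
  S (8, 12): total = 2791
Minimum is at S with total 2791 blocks.

S, total 2791 blocks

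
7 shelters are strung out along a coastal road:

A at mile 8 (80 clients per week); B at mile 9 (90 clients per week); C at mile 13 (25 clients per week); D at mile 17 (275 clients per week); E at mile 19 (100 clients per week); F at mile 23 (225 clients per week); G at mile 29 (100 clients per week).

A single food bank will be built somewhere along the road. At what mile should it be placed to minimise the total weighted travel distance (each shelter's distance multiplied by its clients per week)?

x = 17

For a sum of weighted absolute distances on a line, the optimum is the weighted median (not the mean). Total weight W = 895; half-weight = 447.5.
Sort by position and accumulate weight:
  mile 8 (A, w=80) → cum 80
  mile 9 (B, w=90) → cum 170
  mile 13 (C, w=25) → cum 195
  mile 17 (D, w=275) → cum 470  ≥ 447.5 → median here
  mile 19 (E, w=100) → cum 570
  mile 23 (F, w=225) → cum 795
  mile 29 (G, w=100) → cum 895
Optimal location: mile 17.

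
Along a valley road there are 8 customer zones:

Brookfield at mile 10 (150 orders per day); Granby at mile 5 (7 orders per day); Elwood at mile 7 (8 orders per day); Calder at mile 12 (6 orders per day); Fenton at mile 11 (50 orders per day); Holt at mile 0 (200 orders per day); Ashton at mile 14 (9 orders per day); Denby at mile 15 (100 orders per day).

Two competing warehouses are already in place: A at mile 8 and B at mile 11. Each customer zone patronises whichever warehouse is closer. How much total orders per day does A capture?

215

The indifferent point is the midpoint (8+11)/2 = 9.5; customer zones left of it (closer to A at 8) go to A, those right go to B.
  Holt at 0 (w=200) → A
  Granby at 5 (w=7) → A
  Elwood at 7 (w=8) → A
  Brookfield at 10 (w=150) → B
  Fenton at 11 (w=50) → B
  Calder at 12 (w=6) → B
  Ashton at 14 (w=9) → B
  Denby at 15 (w=100) → B
A captures 215; B captures 315.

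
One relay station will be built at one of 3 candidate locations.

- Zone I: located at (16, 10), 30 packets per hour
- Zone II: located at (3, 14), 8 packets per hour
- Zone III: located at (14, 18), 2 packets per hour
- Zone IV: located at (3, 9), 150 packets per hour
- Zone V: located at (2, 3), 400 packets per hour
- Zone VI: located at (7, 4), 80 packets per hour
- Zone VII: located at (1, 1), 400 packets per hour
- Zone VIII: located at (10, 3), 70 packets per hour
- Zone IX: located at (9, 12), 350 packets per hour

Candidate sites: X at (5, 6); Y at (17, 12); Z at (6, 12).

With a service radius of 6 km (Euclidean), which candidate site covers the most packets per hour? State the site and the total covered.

X, covering 700

Coverage radius r = 6 km; a point is covered iff (Δx)²+(Δy)² ≤ 6² = 36.
  X (5, 6): covers {Zone IV, Zone V, Zone VI, Zone VIII} → 700
  Y (17, 12): covers {Zone I} → 30
  Z (6, 12): covers {Zone II, Zone IV, Zone IX} → 508
Maximum coverage at X: 700 packets per hour.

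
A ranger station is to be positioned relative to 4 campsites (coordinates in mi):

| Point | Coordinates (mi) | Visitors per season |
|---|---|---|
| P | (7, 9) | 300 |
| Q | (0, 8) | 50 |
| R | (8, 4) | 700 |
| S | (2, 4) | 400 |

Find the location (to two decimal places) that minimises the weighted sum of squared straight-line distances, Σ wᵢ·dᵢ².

(5.86, 5.17)

The minimiser of Σwᵢ‖p−pᵢ‖² is the weighted centroid p* = (Σwᵢpᵢ)/(Σwᵢ).
Σwᵢ = 1450.
Σwᵢxᵢ = 300·7 + 50·0 + 700·8 + 400·2 = 8500.
Σwᵢyᵢ = 300·9 + 50·8 + 700·4 + 400·4 = 7500.
x* = 8500/1450 = 5.86, y* = 7500/1450 = 5.17.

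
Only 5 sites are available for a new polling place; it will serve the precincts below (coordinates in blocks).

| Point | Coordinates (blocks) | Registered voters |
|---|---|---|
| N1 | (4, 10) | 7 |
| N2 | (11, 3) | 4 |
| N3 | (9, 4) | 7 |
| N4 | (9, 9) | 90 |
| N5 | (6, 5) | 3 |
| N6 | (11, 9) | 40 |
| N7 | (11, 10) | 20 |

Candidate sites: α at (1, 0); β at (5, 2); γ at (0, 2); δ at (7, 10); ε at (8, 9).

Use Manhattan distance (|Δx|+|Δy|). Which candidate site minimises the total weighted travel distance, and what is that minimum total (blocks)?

Total weighted distance at each candidate:
  α (1, 0): total = 2947
  β (5, 2): total = 1935
  γ (0, 2): total = 2776
  δ (7, 10): total = 689
  ε (8, 9): total = 421
Minimum is at ε with total 421 blocks.

ε, total 421 blocks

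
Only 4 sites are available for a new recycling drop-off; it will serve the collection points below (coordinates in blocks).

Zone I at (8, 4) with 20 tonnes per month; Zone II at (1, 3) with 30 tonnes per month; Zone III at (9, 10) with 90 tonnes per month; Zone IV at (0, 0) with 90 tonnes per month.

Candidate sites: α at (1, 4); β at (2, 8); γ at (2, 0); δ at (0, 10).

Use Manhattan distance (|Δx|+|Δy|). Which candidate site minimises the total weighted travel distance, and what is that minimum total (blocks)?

Total weighted distance at each candidate:
  α (1, 4): total = 1880
  β (2, 8): total = 2090
  γ (2, 0): total = 2030
  δ (0, 10): total = 2230
Minimum is at α with total 1880 blocks.

α, total 1880 blocks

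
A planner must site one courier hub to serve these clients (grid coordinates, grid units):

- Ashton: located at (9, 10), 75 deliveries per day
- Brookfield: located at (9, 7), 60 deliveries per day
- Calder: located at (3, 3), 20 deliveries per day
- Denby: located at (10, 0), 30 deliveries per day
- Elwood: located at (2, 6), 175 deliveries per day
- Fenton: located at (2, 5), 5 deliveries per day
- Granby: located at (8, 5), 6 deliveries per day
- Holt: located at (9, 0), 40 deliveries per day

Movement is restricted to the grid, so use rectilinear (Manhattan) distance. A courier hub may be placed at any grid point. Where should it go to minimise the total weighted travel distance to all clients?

Manhattan distance separates: Σwᵢ(|x−xᵢ|+|y−yᵢ|) = Σwᵢ|x−xᵢ| + Σwᵢ|y−yᵢ|, so x and y are optimised independently as 1-D weighted medians.
Total weight W = 411; half = 205.5.
x-coordinate, sorted with cumulative weight:
  x=2 (Elwood, w=175) cum 175
  x=2 (Fenton, w=5) cum 180
  x=3 (Calder, w=20) cum 200
  x=8 (Granby, w=6) cum 206  ← median
  x=9 (Ashton, w=75) cum 281
  x=9 (Brookfield, w=60) cum 341
  x=9 (Holt, w=40) cum 381
  x=10 (Denby, w=30) cum 411
⇒ x* = 8
y-coordinate, sorted with cumulative weight:
  y=0 (Denby, w=30) cum 30
  y=0 (Holt, w=40) cum 70
  y=3 (Calder, w=20) cum 90
  y=5 (Fenton, w=5) cum 95
  y=5 (Granby, w=6) cum 101
  y=6 (Elwood, w=175) cum 276  ← median
  y=7 (Brookfield, w=60) cum 336
  y=10 (Ashton, w=75) cum 411
⇒ y* = 6

(8, 6)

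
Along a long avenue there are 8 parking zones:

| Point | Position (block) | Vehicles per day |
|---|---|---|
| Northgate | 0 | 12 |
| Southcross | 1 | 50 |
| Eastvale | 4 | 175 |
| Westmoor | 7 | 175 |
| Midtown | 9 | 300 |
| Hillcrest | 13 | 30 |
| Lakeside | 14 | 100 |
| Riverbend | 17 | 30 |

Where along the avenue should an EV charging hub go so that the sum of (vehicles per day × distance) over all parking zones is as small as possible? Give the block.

x = 9

For a sum of weighted absolute distances on a line, the optimum is the weighted median (not the mean). Total weight W = 872; half-weight = 436.
Sort by position and accumulate weight:
  block 0 (Northgate, w=12) → cum 12
  block 1 (Southcross, w=50) → cum 62
  block 4 (Eastvale, w=175) → cum 237
  block 7 (Westmoor, w=175) → cum 412
  block 9 (Midtown, w=300) → cum 712  ≥ 436 → median here
  block 13 (Hillcrest, w=30) → cum 742
  block 14 (Lakeside, w=100) → cum 842
  block 17 (Riverbend, w=30) → cum 872
Optimal location: block 9.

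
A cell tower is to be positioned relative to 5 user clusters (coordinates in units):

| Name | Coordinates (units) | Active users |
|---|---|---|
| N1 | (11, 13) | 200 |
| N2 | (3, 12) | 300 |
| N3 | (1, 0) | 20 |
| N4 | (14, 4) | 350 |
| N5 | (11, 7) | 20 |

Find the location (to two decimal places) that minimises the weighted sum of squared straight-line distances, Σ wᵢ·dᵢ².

(9.26, 8.70)

The minimiser of Σwᵢ‖p−pᵢ‖² is the weighted centroid p* = (Σwᵢpᵢ)/(Σwᵢ).
Σwᵢ = 890.
Σwᵢxᵢ = 200·11 + 300·3 + 20·1 + 350·14 + 20·11 = 8240.
Σwᵢyᵢ = 200·13 + 300·12 + 20·0 + 350·4 + 20·7 = 7740.
x* = 8240/890 = 9.26, y* = 7740/890 = 8.70.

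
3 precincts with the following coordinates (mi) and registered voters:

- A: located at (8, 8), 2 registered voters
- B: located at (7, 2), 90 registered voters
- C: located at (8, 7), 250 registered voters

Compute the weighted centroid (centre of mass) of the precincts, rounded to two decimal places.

The minimiser of Σwᵢ‖p−pᵢ‖² is the weighted centroid p* = (Σwᵢpᵢ)/(Σwᵢ).
Σwᵢ = 342.
Σwᵢxᵢ = 2·8 + 90·7 + 250·8 = 2646.
Σwᵢyᵢ = 2·8 + 90·2 + 250·7 = 1946.
x* = 2646/342 = 7.74, y* = 1946/342 = 5.69.

(7.74, 5.69)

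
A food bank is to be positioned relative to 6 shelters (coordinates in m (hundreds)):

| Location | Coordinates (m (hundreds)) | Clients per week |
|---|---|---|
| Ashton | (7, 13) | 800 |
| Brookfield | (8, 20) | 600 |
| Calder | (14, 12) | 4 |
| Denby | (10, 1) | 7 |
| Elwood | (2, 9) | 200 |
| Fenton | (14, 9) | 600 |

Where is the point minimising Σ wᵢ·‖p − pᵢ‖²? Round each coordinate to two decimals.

(8.74, 13.41)

The minimiser of Σwᵢ‖p−pᵢ‖² is the weighted centroid p* = (Σwᵢpᵢ)/(Σwᵢ).
Σwᵢ = 2211.
Σwᵢxᵢ = 800·7 + 600·8 + 4·14 + 7·10 + 200·2 + 600·14 = 19326.
Σwᵢyᵢ = 800·13 + 600·20 + 4·12 + 7·1 + 200·9 + 600·9 = 29655.
x* = 19326/2211 = 8.74, y* = 29655/2211 = 13.41.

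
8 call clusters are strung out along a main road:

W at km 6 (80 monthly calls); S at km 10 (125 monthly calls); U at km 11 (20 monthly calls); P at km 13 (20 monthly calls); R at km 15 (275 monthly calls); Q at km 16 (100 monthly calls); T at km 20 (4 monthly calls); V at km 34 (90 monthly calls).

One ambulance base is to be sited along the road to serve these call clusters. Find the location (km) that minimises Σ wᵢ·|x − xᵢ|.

x = 15

For a sum of weighted absolute distances on a line, the optimum is the weighted median (not the mean). Total weight W = 714; half-weight = 357.
Sort by position and accumulate weight:
  km 6 (W, w=80) → cum 80
  km 10 (S, w=125) → cum 205
  km 11 (U, w=20) → cum 225
  km 13 (P, w=20) → cum 245
  km 15 (R, w=275) → cum 520  ≥ 357 → median here
  km 16 (Q, w=100) → cum 620
  km 20 (T, w=4) → cum 624
  km 34 (V, w=90) → cum 714
Optimal location: km 15.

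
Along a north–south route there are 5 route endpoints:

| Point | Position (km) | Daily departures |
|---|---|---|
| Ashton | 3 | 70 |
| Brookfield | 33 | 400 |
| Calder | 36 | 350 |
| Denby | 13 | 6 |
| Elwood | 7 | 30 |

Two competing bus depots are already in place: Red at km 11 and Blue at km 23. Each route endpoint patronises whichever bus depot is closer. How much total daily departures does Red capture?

The indifferent point is the midpoint (11+23)/2 = 17; route endpoints left of it (closer to Red at 11) go to Red, those right go to Blue.
  Ashton at 3 (w=70) → Red
  Elwood at 7 (w=30) → Red
  Denby at 13 (w=6) → Red
  Brookfield at 33 (w=400) → Blue
  Calder at 36 (w=350) → Blue
Red captures 106; Blue captures 750.

106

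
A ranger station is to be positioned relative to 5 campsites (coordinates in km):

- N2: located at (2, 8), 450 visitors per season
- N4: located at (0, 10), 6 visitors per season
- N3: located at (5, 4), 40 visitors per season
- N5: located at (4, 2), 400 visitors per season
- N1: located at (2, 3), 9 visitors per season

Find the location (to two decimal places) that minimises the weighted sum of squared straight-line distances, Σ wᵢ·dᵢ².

(3.00, 5.13)

The minimiser of Σwᵢ‖p−pᵢ‖² is the weighted centroid p* = (Σwᵢpᵢ)/(Σwᵢ).
Σwᵢ = 905.
Σwᵢxᵢ = 450·2 + 6·0 + 40·5 + 400·4 + 9·2 = 2718.
Σwᵢyᵢ = 450·8 + 6·10 + 40·4 + 400·2 + 9·3 = 4647.
x* = 2718/905 = 3.00, y* = 4647/905 = 5.13.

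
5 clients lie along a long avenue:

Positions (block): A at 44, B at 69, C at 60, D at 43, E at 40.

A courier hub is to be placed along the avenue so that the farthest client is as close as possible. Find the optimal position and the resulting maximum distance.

The 1-center on a line is the midpoint of the two extreme points: leftmost at 40, rightmost at 69.
Optimal location = (40 + 69)/2 = 54.5; maximum distance = (69 − 40)/2 = 14.5.

location 54.5, max distance 14.5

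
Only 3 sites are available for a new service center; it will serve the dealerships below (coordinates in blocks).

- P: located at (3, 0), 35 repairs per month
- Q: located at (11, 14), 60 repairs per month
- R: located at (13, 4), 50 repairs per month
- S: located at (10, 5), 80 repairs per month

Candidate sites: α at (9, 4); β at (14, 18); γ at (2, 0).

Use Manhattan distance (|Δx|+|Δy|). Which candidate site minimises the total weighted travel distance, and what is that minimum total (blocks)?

α, total 1430 blocks

Total weighted distance at each candidate:
  α (9, 4): total = 1430
  β (14, 18): total = 3545
  γ (2, 0): total = 3205
Minimum is at α with total 1430 blocks.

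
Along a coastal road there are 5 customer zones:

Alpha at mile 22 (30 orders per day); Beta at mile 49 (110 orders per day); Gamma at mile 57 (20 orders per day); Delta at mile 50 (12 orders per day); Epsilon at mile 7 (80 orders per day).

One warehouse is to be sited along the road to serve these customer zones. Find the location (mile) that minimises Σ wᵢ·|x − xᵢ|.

For a sum of weighted absolute distances on a line, the optimum is the weighted median (not the mean). Total weight W = 252; half-weight = 126.
Sort by position and accumulate weight:
  mile 7 (Epsilon, w=80) → cum 80
  mile 22 (Alpha, w=30) → cum 110
  mile 49 (Beta, w=110) → cum 220  ≥ 126 → median here
  mile 50 (Delta, w=12) → cum 232
  mile 57 (Gamma, w=20) → cum 252
Optimal location: mile 49.

x = 49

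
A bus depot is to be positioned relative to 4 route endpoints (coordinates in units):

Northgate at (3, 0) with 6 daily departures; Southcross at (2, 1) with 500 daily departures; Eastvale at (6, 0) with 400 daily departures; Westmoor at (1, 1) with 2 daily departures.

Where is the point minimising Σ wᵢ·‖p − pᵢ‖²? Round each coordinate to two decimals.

(3.77, 0.55)

The minimiser of Σwᵢ‖p−pᵢ‖² is the weighted centroid p* = (Σwᵢpᵢ)/(Σwᵢ).
Σwᵢ = 908.
Σwᵢxᵢ = 6·3 + 500·2 + 400·6 + 2·1 = 3420.
Σwᵢyᵢ = 6·0 + 500·1 + 400·0 + 2·1 = 502.
x* = 3420/908 = 3.77, y* = 502/908 = 0.55.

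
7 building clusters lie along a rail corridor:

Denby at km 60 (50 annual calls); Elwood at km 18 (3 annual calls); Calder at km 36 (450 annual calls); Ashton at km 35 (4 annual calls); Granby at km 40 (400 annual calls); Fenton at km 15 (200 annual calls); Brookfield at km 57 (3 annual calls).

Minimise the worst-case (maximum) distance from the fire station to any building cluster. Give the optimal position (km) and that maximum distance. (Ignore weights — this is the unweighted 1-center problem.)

location 37.5, max distance 22.5

The 1-center on a line is the midpoint of the two extreme points: leftmost at 15, rightmost at 60.
Optimal location = (15 + 60)/2 = 37.5; maximum distance = (60 − 15)/2 = 22.5.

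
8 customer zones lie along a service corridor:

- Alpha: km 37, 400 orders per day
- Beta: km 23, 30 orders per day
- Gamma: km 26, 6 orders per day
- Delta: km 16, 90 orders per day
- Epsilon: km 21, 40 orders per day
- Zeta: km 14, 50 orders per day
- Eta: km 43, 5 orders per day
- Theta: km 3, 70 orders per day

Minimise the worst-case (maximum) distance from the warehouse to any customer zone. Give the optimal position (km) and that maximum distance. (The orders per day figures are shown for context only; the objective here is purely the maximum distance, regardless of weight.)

location 23, max distance 20

The 1-center on a line is the midpoint of the two extreme points: leftmost at 3, rightmost at 43.
Optimal location = (3 + 43)/2 = 23; maximum distance = (43 − 3)/2 = 20.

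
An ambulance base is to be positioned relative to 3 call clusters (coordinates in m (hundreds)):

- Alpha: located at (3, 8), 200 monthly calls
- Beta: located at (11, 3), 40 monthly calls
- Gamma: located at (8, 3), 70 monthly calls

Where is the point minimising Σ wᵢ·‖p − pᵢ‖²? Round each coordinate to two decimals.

(5.16, 6.23)

The minimiser of Σwᵢ‖p−pᵢ‖² is the weighted centroid p* = (Σwᵢpᵢ)/(Σwᵢ).
Σwᵢ = 310.
Σwᵢxᵢ = 200·3 + 40·11 + 70·8 = 1600.
Σwᵢyᵢ = 200·8 + 40·3 + 70·3 = 1930.
x* = 1600/310 = 5.16, y* = 1930/310 = 6.23.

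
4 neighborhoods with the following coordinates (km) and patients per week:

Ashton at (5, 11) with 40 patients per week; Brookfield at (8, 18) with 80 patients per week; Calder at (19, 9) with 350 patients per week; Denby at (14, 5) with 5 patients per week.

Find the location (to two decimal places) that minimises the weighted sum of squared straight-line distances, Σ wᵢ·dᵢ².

(15.92, 10.64)

The minimiser of Σwᵢ‖p−pᵢ‖² is the weighted centroid p* = (Σwᵢpᵢ)/(Σwᵢ).
Σwᵢ = 475.
Σwᵢxᵢ = 40·5 + 80·8 + 350·19 + 5·14 = 7560.
Σwᵢyᵢ = 40·11 + 80·18 + 350·9 + 5·5 = 5055.
x* = 7560/475 = 15.92, y* = 5055/475 = 10.64.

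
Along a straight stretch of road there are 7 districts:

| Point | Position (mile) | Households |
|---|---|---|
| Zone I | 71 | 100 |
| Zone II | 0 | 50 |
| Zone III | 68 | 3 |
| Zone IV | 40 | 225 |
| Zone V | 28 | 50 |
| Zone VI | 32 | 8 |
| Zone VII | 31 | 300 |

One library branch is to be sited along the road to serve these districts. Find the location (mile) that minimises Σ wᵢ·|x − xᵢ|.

x = 31

For a sum of weighted absolute distances on a line, the optimum is the weighted median (not the mean). Total weight W = 736; half-weight = 368.
Sort by position and accumulate weight:
  mile 0 (Zone II, w=50) → cum 50
  mile 28 (Zone V, w=50) → cum 100
  mile 31 (Zone VII, w=300) → cum 400  ≥ 368 → median here
  mile 32 (Zone VI, w=8) → cum 408
  mile 40 (Zone IV, w=225) → cum 633
  mile 68 (Zone III, w=3) → cum 636
  mile 71 (Zone I, w=100) → cum 736
Optimal location: mile 31.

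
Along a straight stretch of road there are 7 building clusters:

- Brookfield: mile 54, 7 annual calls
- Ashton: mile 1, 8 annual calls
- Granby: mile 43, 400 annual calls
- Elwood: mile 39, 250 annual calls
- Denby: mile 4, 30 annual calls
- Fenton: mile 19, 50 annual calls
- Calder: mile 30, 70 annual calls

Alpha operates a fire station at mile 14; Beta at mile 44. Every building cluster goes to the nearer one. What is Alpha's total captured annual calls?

The indifferent point is the midpoint (14+44)/2 = 29; building clusters left of it (closer to Alpha at 14) go to Alpha, those right go to Beta.
  Ashton at 1 (w=8) → Alpha
  Denby at 4 (w=30) → Alpha
  Fenton at 19 (w=50) → Alpha
  Calder at 30 (w=70) → Beta
  Elwood at 39 (w=250) → Beta
  Granby at 43 (w=400) → Beta
  Brookfield at 54 (w=7) → Beta
Alpha captures 88; Beta captures 727.

88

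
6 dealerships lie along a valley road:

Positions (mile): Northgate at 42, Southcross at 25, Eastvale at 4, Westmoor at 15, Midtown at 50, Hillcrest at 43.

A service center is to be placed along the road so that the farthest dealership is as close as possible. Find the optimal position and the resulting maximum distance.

location 27, max distance 23

The 1-center on a line is the midpoint of the two extreme points: leftmost at 4, rightmost at 50.
Optimal location = (4 + 50)/2 = 27; maximum distance = (50 − 4)/2 = 23.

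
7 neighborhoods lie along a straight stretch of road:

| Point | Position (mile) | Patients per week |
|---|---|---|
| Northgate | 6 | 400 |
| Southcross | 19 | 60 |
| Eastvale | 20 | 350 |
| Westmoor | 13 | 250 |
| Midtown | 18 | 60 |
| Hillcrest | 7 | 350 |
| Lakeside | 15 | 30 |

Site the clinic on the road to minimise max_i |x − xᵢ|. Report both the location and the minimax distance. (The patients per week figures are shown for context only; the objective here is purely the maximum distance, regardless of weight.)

The 1-center on a line is the midpoint of the two extreme points: leftmost at 6, rightmost at 20.
Optimal location = (6 + 20)/2 = 13; maximum distance = (20 − 6)/2 = 7.

location 13, max distance 7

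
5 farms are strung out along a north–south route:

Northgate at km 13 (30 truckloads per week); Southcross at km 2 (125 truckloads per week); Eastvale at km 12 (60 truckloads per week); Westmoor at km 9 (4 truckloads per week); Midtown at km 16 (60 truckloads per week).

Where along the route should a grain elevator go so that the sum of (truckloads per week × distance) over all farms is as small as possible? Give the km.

x = 12

For a sum of weighted absolute distances on a line, the optimum is the weighted median (not the mean). Total weight W = 279; half-weight = 139.5.
Sort by position and accumulate weight:
  km 2 (Southcross, w=125) → cum 125
  km 9 (Westmoor, w=4) → cum 129
  km 12 (Eastvale, w=60) → cum 189  ≥ 139.5 → median here
  km 13 (Northgate, w=30) → cum 219
  km 16 (Midtown, w=60) → cum 279
Optimal location: km 12.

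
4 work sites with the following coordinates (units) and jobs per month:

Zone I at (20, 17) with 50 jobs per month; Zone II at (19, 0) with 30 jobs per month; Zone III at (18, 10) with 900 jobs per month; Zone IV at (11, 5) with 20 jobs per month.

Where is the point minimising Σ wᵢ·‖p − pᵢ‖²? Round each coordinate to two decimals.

The minimiser of Σwᵢ‖p−pᵢ‖² is the weighted centroid p* = (Σwᵢpᵢ)/(Σwᵢ).
Σwᵢ = 1000.
Σwᵢxᵢ = 50·20 + 30·19 + 900·18 + 20·11 = 17990.
Σwᵢyᵢ = 50·17 + 30·0 + 900·10 + 20·5 = 9950.
x* = 17990/1000 = 17.99, y* = 9950/1000 = 9.95.

(17.99, 9.95)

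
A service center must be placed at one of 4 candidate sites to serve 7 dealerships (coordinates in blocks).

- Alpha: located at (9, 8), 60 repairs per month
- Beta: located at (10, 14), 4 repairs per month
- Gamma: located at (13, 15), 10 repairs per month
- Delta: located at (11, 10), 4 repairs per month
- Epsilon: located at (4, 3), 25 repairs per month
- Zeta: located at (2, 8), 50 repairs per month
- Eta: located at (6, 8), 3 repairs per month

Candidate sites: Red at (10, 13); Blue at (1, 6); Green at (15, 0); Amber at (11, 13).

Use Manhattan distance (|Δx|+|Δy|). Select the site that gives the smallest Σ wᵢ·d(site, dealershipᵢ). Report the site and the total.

Total weighted distance at each candidate:
  Red (10, 13): total = 1507
  Blue (1, 6): total = 1255
  Green (15, 0): total = 2593
  Amber (11, 13): total = 1635
Minimum is at Blue with total 1255 blocks.

Blue, total 1255 blocks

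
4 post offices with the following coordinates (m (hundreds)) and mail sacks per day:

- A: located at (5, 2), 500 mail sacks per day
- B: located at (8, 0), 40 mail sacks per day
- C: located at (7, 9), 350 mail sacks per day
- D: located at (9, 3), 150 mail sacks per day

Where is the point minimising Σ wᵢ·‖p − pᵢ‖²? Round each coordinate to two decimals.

The minimiser of Σwᵢ‖p−pᵢ‖² is the weighted centroid p* = (Σwᵢpᵢ)/(Σwᵢ).
Σwᵢ = 1040.
Σwᵢxᵢ = 500·5 + 40·8 + 350·7 + 150·9 = 6620.
Σwᵢyᵢ = 500·2 + 40·0 + 350·9 + 150·3 = 4600.
x* = 6620/1040 = 6.37, y* = 4600/1040 = 4.42.

(6.37, 4.42)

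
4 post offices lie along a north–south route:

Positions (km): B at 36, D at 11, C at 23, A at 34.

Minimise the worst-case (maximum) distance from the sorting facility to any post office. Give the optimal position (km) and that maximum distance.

location 23.5, max distance 12.5

The 1-center on a line is the midpoint of the two extreme points: leftmost at 11, rightmost at 36.
Optimal location = (11 + 36)/2 = 23.5; maximum distance = (36 − 11)/2 = 12.5.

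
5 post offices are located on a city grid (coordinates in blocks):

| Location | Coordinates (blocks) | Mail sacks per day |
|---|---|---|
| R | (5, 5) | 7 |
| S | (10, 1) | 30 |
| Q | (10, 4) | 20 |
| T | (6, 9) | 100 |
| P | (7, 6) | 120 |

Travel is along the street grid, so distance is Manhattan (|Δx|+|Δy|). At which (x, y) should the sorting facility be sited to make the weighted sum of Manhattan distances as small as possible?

Manhattan distance separates: Σwᵢ(|x−xᵢ|+|y−yᵢ|) = Σwᵢ|x−xᵢ| + Σwᵢ|y−yᵢ|, so x and y are optimised independently as 1-D weighted medians.
Total weight W = 277; half = 138.5.
x-coordinate, sorted with cumulative weight:
  x=5 (R, w=7) cum 7
  x=6 (T, w=100) cum 107
  x=7 (P, w=120) cum 227  ← median
  x=10 (S, w=30) cum 257
  x=10 (Q, w=20) cum 277
⇒ x* = 7
y-coordinate, sorted with cumulative weight:
  y=1 (S, w=30) cum 30
  y=4 (Q, w=20) cum 50
  y=5 (R, w=7) cum 57
  y=6 (P, w=120) cum 177  ← median
  y=9 (T, w=100) cum 277
⇒ y* = 6

(7, 6)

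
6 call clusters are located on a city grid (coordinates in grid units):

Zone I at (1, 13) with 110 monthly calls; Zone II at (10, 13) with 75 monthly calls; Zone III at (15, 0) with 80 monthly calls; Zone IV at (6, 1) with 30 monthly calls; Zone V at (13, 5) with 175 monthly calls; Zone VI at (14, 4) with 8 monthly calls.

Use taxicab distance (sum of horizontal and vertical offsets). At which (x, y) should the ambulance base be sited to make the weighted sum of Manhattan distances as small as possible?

Manhattan distance separates: Σwᵢ(|x−xᵢ|+|y−yᵢ|) = Σwᵢ|x−xᵢ| + Σwᵢ|y−yᵢ|, so x and y are optimised independently as 1-D weighted medians.
Total weight W = 478; half = 239.
x-coordinate, sorted with cumulative weight:
  x=1 (Zone I, w=110) cum 110
  x=6 (Zone IV, w=30) cum 140
  x=10 (Zone II, w=75) cum 215
  x=13 (Zone V, w=175) cum 390  ← median
  x=14 (Zone VI, w=8) cum 398
  x=15 (Zone III, w=80) cum 478
⇒ x* = 13
y-coordinate, sorted with cumulative weight:
  y=0 (Zone III, w=80) cum 80
  y=1 (Zone IV, w=30) cum 110
  y=4 (Zone VI, w=8) cum 118
  y=5 (Zone V, w=175) cum 293  ← median
  y=13 (Zone I, w=110) cum 403
  y=13 (Zone II, w=75) cum 478
⇒ y* = 5

(13, 5)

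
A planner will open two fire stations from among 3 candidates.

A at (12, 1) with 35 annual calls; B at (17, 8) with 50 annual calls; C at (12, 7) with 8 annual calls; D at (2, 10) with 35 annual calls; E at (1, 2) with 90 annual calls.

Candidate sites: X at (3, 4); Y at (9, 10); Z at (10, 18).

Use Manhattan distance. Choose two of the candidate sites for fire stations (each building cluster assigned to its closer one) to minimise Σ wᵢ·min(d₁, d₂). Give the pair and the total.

{X, Y}, total 1573

Evaluate every pair (each demand assigned to the nearer of the two):
  {X, Y}: total = 1573
  {X, Z}: total = 1971
  {Y, Z}: total = 2653
Best pair: {X, Y} with total 1573.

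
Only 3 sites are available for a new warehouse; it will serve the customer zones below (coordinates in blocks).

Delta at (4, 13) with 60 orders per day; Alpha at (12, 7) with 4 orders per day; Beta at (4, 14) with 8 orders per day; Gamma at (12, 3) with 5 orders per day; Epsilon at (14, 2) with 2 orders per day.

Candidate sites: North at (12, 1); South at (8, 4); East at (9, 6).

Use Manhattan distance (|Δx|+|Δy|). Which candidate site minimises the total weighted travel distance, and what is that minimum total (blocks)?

Total weighted distance at each candidate:
  North (12, 1): total = 1408
  South (8, 4): total = 961
  East (9, 6): total = 888
Minimum is at East with total 888 blocks.

East, total 888 blocks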